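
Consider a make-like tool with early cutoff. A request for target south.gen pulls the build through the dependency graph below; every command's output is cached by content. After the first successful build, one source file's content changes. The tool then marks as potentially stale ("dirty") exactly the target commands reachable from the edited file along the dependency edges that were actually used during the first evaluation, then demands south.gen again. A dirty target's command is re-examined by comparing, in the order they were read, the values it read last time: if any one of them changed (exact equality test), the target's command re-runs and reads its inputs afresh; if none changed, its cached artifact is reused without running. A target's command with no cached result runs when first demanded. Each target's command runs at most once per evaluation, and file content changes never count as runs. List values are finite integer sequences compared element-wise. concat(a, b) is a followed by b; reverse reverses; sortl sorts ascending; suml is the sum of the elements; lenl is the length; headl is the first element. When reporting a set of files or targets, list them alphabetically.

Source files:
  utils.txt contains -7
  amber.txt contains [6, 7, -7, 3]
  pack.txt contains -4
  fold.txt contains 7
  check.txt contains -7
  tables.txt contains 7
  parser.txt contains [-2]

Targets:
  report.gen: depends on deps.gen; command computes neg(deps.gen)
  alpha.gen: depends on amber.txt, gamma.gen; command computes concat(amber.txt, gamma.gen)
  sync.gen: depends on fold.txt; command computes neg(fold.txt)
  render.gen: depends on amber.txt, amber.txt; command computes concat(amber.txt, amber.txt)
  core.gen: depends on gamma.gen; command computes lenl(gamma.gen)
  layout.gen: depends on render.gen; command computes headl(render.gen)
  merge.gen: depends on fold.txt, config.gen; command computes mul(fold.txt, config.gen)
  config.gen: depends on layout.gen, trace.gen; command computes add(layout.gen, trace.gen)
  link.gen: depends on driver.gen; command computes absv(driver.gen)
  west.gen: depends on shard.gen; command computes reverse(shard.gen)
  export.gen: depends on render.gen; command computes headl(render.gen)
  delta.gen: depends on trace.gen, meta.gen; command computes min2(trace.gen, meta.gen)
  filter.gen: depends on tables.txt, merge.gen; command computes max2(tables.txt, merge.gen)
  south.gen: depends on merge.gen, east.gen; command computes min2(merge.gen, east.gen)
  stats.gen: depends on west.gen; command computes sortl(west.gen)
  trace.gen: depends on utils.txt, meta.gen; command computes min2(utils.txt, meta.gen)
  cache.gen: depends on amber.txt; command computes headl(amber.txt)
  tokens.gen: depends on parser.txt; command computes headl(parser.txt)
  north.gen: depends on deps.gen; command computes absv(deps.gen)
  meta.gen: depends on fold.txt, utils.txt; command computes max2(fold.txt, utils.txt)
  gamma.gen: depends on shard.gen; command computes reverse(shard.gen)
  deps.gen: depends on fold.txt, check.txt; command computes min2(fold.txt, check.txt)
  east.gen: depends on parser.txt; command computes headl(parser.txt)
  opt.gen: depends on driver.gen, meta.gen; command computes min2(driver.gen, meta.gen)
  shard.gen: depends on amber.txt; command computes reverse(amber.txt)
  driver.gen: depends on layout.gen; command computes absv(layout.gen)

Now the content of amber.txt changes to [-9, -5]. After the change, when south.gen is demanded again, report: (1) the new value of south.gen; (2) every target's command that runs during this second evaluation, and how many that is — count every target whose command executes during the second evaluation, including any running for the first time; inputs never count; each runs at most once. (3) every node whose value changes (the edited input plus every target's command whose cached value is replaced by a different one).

Demanding south.gen again yields -112.
5 target commands run: config.gen, layout.gen, merge.gen, render.gen, south.gen.
The nodes whose values change: amber.txt, config.gen, layout.gen, merge.gen, render.gen, south.gen.

First demand of the output computes:
  east.gen = headl([-2]) = -2
  meta.gen = max2(7, -7) = 7
  render.gen = concat([6, 7, -7, 3], [6, 7, -7, 3]) = [6, 7, -7, 3, 6, 7, -7, 3]
  layout.gen = headl([6, 7, -7, 3, 6, 7, -7, 3]) = 6
  trace.gen = min2(-7, 7) = -7
  config.gen = add(6, -7) = -1
  merge.gen = mul(7, -1) = -7
  south.gen = min2(-7, -2) = -7

After the edit, cleaning proceeds:
  render.gen: a read changed (amber.txt [6, 7, -7, 3]->[-9, -5]; amber.txt [6, 7, -7, 3]->[-9, -5]) — executes, giving [-9, -5, -9, -5].
  layout.gen: a read changed (render.gen [6, 7, -7, 3, 6, 7, -7, 3]->[-9, -5, -9, -5]) — executes, giving -9.
  config.gen: a read changed (layout.gen 6->-9) — executes, giving -16.
  merge.gen: a read changed (config.gen -1->-16) — executes, giving -112.
  south.gen: a read changed (merge.gen -7->-112) — executes, giving -112.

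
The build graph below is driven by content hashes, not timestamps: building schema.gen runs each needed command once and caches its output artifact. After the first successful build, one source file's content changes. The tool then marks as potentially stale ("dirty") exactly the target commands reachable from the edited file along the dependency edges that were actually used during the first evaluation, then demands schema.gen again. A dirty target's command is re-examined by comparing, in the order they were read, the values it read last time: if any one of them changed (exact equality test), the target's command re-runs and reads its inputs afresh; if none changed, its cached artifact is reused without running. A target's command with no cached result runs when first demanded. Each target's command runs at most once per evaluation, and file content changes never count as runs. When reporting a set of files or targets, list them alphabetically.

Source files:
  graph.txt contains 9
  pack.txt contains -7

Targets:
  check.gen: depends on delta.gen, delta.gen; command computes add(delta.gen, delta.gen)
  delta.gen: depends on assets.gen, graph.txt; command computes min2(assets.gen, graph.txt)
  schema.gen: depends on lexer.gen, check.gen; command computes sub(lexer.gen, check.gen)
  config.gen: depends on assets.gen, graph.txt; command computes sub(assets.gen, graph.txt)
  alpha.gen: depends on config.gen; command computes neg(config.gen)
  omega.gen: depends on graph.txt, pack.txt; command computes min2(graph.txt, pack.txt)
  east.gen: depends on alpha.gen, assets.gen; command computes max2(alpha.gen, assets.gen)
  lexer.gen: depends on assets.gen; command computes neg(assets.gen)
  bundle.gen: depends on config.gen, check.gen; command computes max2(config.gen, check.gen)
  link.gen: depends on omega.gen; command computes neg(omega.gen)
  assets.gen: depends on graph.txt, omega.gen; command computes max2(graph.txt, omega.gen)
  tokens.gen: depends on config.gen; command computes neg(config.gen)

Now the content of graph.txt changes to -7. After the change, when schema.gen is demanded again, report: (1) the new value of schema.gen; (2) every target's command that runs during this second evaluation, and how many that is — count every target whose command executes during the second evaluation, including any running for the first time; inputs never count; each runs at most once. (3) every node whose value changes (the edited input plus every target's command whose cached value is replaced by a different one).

Initial pass — values computed on the first demand:
  omega.gen = min2(9, -7) = -7
  assets.gen = max2(9, -7) = 9
  delta.gen = min2(9, 9) = 9
  check.gen = add(9, 9) = 18
  lexer.gen = neg(9) = -9
  schema.gen = sub(-9, 18) = -27

Second demand — change propagation:
  omega.gen: re-runs because graph.txt 9->-7; new result -7 (unchanged).
  assets.gen: re-runs because graph.txt 9->-7; new result -7.
  delta.gen: re-runs because assets.gen 9->-7; graph.txt 9->-7; new result -7.
  check.gen: re-runs because delta.gen 9->-7; delta.gen 9->-7; new result -14.
  lexer.gen: re-runs because assets.gen 9->-7; new result 7.
  schema.gen: re-runs because lexer.gen -9->7; check.gen 18->-14; new result 21.

schema.gen now evaluates to 21.
Run set: assets.gen, check.gen, delta.gen, lexer.gen, omega.gen, schema.gen (6 run).
Changed values: assets.gen, check.gen, delta.gen, graph.txt, lexer.gen, schema.gen.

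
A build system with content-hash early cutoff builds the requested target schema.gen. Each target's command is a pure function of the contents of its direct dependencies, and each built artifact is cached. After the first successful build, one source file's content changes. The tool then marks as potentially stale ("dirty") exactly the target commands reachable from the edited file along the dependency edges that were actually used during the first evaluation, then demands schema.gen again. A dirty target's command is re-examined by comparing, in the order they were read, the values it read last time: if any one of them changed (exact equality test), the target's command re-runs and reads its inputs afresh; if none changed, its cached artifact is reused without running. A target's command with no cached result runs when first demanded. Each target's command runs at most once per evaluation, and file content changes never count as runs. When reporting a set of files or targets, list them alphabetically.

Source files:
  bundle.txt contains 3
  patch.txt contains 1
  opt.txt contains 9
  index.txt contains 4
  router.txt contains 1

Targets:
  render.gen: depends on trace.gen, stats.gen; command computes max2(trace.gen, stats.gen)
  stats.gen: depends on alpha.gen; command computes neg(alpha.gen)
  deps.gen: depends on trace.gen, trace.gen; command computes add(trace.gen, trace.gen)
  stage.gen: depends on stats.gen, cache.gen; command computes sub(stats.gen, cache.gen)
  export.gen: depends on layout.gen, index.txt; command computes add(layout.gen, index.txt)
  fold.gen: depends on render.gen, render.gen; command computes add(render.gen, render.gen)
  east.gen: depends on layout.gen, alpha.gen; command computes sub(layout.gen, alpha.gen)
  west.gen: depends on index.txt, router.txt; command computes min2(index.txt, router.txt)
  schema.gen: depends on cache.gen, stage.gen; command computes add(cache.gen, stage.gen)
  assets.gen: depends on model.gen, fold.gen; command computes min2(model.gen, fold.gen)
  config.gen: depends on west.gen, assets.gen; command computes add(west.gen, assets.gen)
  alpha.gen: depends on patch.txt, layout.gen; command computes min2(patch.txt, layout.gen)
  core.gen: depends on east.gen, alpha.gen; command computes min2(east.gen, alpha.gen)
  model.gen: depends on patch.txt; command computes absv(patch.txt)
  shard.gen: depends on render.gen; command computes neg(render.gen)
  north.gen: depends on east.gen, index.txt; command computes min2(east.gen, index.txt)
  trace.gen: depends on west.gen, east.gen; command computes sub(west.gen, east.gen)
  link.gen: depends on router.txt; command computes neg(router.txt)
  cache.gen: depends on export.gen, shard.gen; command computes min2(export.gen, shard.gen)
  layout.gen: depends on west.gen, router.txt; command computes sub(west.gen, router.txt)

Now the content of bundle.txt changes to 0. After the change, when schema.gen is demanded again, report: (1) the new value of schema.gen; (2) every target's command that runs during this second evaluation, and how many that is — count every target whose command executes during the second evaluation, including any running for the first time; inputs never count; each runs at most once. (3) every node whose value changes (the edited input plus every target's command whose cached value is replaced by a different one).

New value of schema.gen: 0.
Target commands that run: none — 0 in total.
Values that change: bundle.txt.
Key observation: bundle.txt is never demanded by the output, so the edit triggers no recomputation at all.

First evaluation (everything demanded from the output):
  west.gen = min2(4, 1) = 1
  layout.gen = sub(1, 1) = 0
  alpha.gen = min2(1, 0) = 0
  east.gen = sub(0, 0) = 0
  export.gen = add(0, 4) = 4
  stats.gen = neg(0) = 0
  trace.gen = sub(1, 0) = 1
  render.gen = max2(1, 0) = 1
  shard.gen = neg(1) = -1
  cache.gen = min2(4, -1) = -1
  stage.gen = sub(0, -1) = 1
  schema.gen = add(-1, 1) = 0

Propagation after the edit:
  bundle.txt feeds no computation that the output demands — nothing is marked dirty and nothing runs.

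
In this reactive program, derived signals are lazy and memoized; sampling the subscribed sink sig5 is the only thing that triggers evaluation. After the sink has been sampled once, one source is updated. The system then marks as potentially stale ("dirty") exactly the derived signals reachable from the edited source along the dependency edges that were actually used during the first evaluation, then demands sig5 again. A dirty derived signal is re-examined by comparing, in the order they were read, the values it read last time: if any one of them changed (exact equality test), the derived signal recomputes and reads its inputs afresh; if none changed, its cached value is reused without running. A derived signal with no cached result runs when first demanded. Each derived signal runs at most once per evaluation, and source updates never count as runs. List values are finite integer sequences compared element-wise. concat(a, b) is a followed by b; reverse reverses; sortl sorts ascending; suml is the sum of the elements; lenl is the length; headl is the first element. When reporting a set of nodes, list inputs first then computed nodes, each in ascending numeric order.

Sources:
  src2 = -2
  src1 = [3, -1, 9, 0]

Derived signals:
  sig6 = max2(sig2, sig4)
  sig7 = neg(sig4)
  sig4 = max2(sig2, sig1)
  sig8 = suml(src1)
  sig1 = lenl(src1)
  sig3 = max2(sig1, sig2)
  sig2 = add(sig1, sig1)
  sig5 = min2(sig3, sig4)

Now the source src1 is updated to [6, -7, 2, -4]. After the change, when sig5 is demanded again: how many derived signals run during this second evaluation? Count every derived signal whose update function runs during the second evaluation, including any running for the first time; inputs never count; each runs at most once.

1 derived signals run: sig1.
Note the absorption at sig1: it re-runs yet its value is the same, leaving the output's value untouched.

First demand of the output computes:
  sig1 = lenl([3, -1, 9, 0]) = 4
  sig2 = add(4, 4) = 8
  sig3 = max2(4, 8) = 8
  sig4 = max2(8, 4) = 8
  sig5 = min2(8, 8) = 8

After the edit, cleaning proceeds:
  sig1: a read changed (src1 [3, -1, 9, 0]->[6, -7, 2, -4]) — executes, giving 4 — identical to its old value.
  sig2: dirty, but its reads are unchanged (sig1 unchanged, sig1 unchanged); cached 8 stands.
  sig3: dirty, but its reads are unchanged (sig1 unchanged, sig2 unchanged); cached 8 stands.
  sig4: dirty, but its reads are unchanged (sig2 unchanged, sig1 unchanged); cached 8 stands.
  sig5: dirty, but its reads are unchanged (sig3 unchanged, sig4 unchanged); cached 8 stands.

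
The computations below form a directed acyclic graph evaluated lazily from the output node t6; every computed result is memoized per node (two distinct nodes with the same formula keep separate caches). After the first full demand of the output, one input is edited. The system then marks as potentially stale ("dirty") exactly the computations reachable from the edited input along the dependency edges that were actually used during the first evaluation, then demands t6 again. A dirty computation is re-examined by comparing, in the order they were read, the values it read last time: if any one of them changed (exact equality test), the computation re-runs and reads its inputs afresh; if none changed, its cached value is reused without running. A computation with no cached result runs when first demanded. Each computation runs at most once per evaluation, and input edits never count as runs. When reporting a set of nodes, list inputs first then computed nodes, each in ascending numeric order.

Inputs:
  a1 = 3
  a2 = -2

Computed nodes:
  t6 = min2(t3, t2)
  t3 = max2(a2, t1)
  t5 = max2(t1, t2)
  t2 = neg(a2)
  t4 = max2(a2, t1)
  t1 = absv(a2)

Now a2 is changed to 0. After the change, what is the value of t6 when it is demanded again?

First demand of the output computes:
  t1 = absv(-2) = 2
  t2 = neg(-2) = 2
  t3 = max2(-2, 2) = 2
  t6 = min2(2, 2) = 2

After the edit, cleaning proceeds:
  t1: a read changed (a2 -2->0) — executes, giving 0.
  t2: a read changed (a2 -2->0) — executes, giving 0.
  t3: a read changed (a2 -2->0; t1 2->0) — executes, giving 0.
  t6: a read changed (t3 2->0; t2 2->0) — executes, giving 0.

Demanding t6 again yields 0.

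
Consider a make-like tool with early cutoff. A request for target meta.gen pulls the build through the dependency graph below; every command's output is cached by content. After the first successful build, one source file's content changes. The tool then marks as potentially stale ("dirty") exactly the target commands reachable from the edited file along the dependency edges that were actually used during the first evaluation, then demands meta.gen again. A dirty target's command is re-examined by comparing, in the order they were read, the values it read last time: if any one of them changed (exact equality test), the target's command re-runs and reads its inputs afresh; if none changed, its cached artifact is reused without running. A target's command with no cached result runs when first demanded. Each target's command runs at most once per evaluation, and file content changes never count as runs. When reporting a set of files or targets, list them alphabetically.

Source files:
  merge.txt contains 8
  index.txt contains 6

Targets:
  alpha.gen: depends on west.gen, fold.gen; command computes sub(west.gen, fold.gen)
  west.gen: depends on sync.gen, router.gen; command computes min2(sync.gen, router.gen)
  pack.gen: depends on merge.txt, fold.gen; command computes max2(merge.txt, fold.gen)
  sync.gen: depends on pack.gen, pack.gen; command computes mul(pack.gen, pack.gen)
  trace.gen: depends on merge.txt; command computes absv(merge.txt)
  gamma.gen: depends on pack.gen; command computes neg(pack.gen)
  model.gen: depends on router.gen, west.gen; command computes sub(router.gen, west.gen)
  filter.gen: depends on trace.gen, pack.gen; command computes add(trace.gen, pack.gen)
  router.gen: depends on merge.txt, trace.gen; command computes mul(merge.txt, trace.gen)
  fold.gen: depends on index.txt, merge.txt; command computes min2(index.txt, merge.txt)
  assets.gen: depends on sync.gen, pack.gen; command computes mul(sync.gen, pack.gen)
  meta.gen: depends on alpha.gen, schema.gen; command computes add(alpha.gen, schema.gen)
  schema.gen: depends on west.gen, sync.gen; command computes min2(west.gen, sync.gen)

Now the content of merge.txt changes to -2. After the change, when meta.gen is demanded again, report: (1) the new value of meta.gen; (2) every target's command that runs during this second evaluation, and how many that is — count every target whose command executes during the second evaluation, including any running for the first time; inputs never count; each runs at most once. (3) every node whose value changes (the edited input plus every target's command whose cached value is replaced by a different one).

Demanding meta.gen again yields -6.
9 target commands run: alpha.gen, fold.gen, meta.gen, pack.gen, router.gen, schema.gen, sync.gen, trace.gen, west.gen.
The nodes whose values change: alpha.gen, fold.gen, merge.txt, meta.gen, pack.gen, router.gen, schema.gen, sync.gen, trace.gen, west.gen.

First demand of the output computes:
  fold.gen = min2(6, 8) = 6
  pack.gen = max2(8, 6) = 8
  sync.gen = mul(8, 8) = 64
  trace.gen = absv(8) = 8
  router.gen = mul(8, 8) = 64
  west.gen = min2(64, 64) = 64
  alpha.gen = sub(64, 6) = 58
  schema.gen = min2(64, 64) = 64
  meta.gen = add(58, 64) = 122

After the edit, cleaning proceeds:
  fold.gen: a read changed (merge.txt 8->-2) — executes, giving -2.
  pack.gen: a read changed (merge.txt 8->-2; fold.gen 6->-2) — executes, giving -2.
  sync.gen: a read changed (pack.gen 8->-2; pack.gen 8->-2) — executes, giving 4.
  trace.gen: a read changed (merge.txt 8->-2) — executes, giving 2.
  router.gen: a read changed (merge.txt 8->-2; trace.gen 8->2) — executes, giving -4.
  west.gen: a read changed (sync.gen 64->4; router.gen 64->-4) — executes, giving -4.
  alpha.gen: a read changed (west.gen 64->-4; fold.gen 6->-2) — executes, giving -2.
  schema.gen: a read changed (west.gen 64->-4; sync.gen 64->4) — executes, giving -4.
  meta.gen: a read changed (alpha.gen 58->-2; schema.gen 64->-4) — executes, giving -6.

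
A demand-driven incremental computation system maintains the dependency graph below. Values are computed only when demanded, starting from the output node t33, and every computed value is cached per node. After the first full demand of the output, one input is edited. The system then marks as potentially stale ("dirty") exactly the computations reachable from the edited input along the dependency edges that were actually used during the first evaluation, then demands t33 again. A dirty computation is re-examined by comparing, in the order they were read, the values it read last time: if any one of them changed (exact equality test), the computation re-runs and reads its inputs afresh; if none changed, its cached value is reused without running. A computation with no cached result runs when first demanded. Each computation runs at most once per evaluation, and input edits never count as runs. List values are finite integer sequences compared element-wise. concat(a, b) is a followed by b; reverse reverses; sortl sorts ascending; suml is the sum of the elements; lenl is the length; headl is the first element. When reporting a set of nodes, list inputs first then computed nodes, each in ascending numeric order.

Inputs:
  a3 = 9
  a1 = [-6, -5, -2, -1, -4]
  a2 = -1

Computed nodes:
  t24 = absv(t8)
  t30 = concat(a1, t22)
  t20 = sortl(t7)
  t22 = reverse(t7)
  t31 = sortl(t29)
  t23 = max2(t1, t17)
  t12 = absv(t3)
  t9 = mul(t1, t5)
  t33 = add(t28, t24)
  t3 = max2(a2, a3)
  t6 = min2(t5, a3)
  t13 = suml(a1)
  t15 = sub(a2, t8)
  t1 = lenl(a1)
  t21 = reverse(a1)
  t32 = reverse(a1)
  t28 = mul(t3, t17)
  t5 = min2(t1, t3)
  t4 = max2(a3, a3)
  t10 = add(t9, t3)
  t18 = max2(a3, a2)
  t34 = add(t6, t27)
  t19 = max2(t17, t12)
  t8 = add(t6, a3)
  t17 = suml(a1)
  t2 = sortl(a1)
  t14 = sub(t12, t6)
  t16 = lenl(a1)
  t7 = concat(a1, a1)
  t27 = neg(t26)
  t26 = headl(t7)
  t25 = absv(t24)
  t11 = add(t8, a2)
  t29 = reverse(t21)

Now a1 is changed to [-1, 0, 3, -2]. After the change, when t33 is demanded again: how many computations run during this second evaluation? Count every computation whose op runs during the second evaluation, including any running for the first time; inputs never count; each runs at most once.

Computations that run: t1, t5, t6, t8, t17, t24, t28, t33 — 8 in total.

First evaluation (everything demanded from the output):
  t1 = lenl([-6, -5, -2, -1, -4]) = 5
  t3 = max2(-1, 9) = 9
  t5 = min2(5, 9) = 5
  t6 = min2(5, 9) = 5
  t8 = add(5, 9) = 14
  t17 = suml([-6, -5, -2, -1, -4]) = -18
  t24 = absv(14) = 14
  t28 = mul(9, -18) = -162
  t33 = add(-162, 14) = -148

Propagation after the edit:
  t1: runs — a1 [-6, -5, -2, -1, -4]->[-1, 0, 3, -2]; result 4.
  t5: runs — t1 5->4; result 4.
  t6: runs — t5 5->4; result 4.
  t8: runs — t6 5->4; result 13.
  t17: runs — a1 [-6, -5, -2, -1, -4]->[-1, 0, 3, -2]; result 0.
  t24: runs — t8 14->13; result 13.
  t28: runs — t17 -18->0; result 0.
  t33: runs — t28 -162->0; t24 14->13; result 13.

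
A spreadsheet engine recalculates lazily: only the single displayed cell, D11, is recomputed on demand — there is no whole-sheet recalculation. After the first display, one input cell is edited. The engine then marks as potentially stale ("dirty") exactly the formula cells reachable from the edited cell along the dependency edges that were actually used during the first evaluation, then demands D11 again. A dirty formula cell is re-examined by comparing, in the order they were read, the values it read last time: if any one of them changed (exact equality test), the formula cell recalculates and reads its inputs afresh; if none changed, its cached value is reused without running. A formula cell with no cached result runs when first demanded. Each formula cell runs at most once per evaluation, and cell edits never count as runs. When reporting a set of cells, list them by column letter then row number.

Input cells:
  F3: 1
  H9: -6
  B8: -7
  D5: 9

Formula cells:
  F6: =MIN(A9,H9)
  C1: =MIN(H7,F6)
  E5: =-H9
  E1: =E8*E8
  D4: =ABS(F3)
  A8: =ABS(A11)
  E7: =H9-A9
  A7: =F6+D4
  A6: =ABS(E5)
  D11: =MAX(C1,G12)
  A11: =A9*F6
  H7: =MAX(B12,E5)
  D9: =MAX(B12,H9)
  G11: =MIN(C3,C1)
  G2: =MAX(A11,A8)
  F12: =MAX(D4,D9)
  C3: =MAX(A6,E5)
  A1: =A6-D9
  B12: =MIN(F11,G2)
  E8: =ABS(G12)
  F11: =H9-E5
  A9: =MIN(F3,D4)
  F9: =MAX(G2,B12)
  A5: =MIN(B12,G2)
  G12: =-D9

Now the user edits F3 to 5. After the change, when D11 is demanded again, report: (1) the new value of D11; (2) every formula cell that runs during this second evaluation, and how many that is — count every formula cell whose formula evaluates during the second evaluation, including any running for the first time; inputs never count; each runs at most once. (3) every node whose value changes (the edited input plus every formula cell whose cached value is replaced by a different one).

New value of D11: 6.
Formula cells that run: A8, A9, A11, B12, D4, F6, G2 — 7 in total.
Values that change: A8, A9, A11, D4, F3, G2.
Key observation: the cutoff stops propagation at H7 — its inputs' values are unchanged, so it reuses its cache.

First evaluation (everything demanded from the output):
  D4 = ABS(1) = 1
  A9 = MIN(1, 1) = 1
  E5 = -(-6) = 6
  F6 = MIN(1, -6) = -6
  A11 = 1 * -6 = -6
  A8 = ABS(-6) = 6
  F11 = -6 - 6 = -12
  G2 = MAX(-6, 6) = 6
  B12 = MIN(-12, 6) = -12
  D9 = MAX(-12, -6) = -6
  G12 = -(-6) = 6
  H7 = MAX(-12, 6) = 6
  C1 = MIN(6, -6) = -6
  D11 = MAX(-6, 6) = 6

Propagation after the edit:
  D4: runs — F3 1->5; result 5.
  A9: runs — F3 1->5; D4 1->5; result 5.
  F6: runs — A9 1->5; result -6 (same value as before).
  A11: runs — A9 1->5; result -30.
  A8: runs — A11 -6->-30; result 30.
  G2: runs — A11 -6->-30; A8 6->30; result 30.
  B12: runs — G2 6->30; result -12 (same value as before).
  D9: checked — values it read are unchanged (B12 unchanged, H9 unchanged); reused cached -6 without running.
  G12: checked — values it read are unchanged (D9 unchanged); reused cached 6 without running.
  H7: checked — values it read are unchanged (B12 unchanged, E5 unchanged); reused cached 6 without running.
  C1: checked — values it read are unchanged (H7 unchanged, F6 unchanged); reused cached -6 without running.
  D11: checked — values it read are unchanged (C1 unchanged, G12 unchanged); reused cached 6 without running.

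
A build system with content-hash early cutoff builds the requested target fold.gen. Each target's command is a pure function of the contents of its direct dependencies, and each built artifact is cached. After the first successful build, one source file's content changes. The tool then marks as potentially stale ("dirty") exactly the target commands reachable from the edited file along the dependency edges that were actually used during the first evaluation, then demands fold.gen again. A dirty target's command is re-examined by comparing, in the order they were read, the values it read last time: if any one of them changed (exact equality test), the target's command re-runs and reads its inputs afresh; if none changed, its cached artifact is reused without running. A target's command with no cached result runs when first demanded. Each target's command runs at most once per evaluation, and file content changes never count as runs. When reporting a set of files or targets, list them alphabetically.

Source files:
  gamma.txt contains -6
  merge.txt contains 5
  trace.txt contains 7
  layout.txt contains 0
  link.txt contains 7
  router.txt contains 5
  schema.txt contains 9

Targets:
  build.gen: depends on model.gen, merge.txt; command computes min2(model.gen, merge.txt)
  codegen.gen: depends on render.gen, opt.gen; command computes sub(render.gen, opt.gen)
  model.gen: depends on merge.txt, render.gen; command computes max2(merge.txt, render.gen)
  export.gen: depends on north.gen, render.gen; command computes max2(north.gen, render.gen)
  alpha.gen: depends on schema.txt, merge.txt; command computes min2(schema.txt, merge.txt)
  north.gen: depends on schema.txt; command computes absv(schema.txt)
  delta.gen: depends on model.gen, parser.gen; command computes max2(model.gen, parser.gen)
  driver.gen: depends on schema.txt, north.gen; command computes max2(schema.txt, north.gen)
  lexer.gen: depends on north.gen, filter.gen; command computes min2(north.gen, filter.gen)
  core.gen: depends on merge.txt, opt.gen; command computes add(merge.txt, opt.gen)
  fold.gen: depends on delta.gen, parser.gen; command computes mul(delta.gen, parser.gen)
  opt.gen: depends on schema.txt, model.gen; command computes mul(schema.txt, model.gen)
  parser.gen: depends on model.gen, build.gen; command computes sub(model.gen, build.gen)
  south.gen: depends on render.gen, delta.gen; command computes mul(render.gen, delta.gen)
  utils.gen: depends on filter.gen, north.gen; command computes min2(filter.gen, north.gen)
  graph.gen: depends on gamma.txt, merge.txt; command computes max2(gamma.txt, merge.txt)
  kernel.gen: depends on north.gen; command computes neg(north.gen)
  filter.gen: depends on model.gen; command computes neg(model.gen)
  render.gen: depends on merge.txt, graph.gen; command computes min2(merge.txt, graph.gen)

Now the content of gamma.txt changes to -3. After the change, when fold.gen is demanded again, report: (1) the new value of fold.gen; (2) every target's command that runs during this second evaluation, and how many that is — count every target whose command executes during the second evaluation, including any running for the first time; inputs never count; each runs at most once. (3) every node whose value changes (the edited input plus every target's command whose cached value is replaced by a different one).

First evaluation (everything demanded from the output):
  graph.gen = max2(-6, 5) = 5
  render.gen = min2(5, 5) = 5
  model.gen = max2(5, 5) = 5
  build.gen = min2(5, 5) = 5
  parser.gen = sub(5, 5) = 0
  delta.gen = max2(5, 0) = 5
  fold.gen = mul(5, 0) = 0

Propagation after the edit:
  graph.gen: runs — gamma.txt -6->-3; result 5 (same value as before).
  render.gen: checked — values it read are unchanged (merge.txt unchanged, graph.gen unchanged); reused cached 5 without running.
  model.gen: checked — values it read are unchanged (merge.txt unchanged, render.gen unchanged); reused cached 5 without running.
  build.gen: checked — values it read are unchanged (model.gen unchanged, merge.txt unchanged); reused cached 5 without running.
  parser.gen: checked — values it read are unchanged (model.gen unchanged, build.gen unchanged); reused cached 0 without running.
  delta.gen: checked — values it read are unchanged (model.gen unchanged, parser.gen unchanged); reused cached 5 without running.
  fold.gen: checked — values it read are unchanged (delta.gen unchanged, parser.gen unchanged); reused cached 0 without running.

Key observation: the change is absorbed at graph.gen — it re-runs but produces the same value, and the output's value is unchanged.

New value of fold.gen: 0.
Target commands that run: graph.gen — 1 in total.
Values that change: gamma.txt.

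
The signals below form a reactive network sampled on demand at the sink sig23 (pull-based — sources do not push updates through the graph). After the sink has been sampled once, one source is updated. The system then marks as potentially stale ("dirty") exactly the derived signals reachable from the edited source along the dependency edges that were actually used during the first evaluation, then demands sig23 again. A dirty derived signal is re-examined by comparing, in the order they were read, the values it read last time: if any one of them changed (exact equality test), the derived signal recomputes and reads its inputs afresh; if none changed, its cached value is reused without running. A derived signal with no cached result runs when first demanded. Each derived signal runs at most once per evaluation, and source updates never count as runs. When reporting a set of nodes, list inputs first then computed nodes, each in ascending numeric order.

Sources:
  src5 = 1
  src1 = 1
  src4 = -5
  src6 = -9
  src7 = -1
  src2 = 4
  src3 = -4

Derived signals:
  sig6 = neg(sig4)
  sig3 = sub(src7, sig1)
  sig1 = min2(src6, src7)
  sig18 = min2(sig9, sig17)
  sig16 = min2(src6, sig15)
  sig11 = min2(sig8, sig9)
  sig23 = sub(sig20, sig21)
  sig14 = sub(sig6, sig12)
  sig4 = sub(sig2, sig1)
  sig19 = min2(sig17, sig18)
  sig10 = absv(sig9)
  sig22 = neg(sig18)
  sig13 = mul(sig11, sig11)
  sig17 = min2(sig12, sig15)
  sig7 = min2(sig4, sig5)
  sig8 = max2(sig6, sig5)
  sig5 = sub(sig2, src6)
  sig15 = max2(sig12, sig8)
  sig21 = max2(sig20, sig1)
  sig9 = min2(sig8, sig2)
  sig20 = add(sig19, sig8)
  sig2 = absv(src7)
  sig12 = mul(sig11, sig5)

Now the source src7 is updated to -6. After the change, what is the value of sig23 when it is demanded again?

sig23 now evaluates to 0.

Initial pass — values computed on the first demand:
  sig1 = min2(-9, -1) = -9
  sig2 = absv(-1) = 1
  sig4 = sub(1, -9) = 10
  sig5 = sub(1, -9) = 10
  sig6 = neg(10) = -10
  sig8 = max2(-10, 10) = 10
  sig9 = min2(10, 1) = 1
  sig11 = min2(10, 1) = 1
  sig12 = mul(1, 10) = 10
  sig15 = max2(10, 10) = 10
  sig17 = min2(10, 10) = 10
  sig18 = min2(1, 10) = 1
  sig19 = min2(10, 1) = 1
  sig20 = add(1, 10) = 11
  sig21 = max2(11, -9) = 11
  sig23 = sub(11, 11) = 0

Second demand — change propagation:
  sig1: re-runs because src7 -1->-6; new result -9 (unchanged).
  sig2: re-runs because src7 -1->-6; new result 6.
  sig4: re-runs because sig2 1->6; new result 15.
  sig5: re-runs because sig2 1->6; new result 15.
  sig6: re-runs because sig4 10->15; new result -15.
  sig8: re-runs because sig6 -10->-15; sig5 10->15; new result 15.
  sig9: re-runs because sig8 10->15; sig2 1->6; new result 6.
  sig11: re-runs because sig8 10->15; sig9 1->6; new result 6.
  sig12: re-runs because sig11 1->6; sig5 10->15; new result 90.
  sig15: re-runs because sig12 10->90; sig8 10->15; new result 90.
  sig17: re-runs because sig12 10->90; sig15 10->90; new result 90.
  sig18: re-runs because sig9 1->6; sig17 10->90; new result 6.
  sig19: re-runs because sig17 10->90; sig18 1->6; new result 6.
  sig20: re-runs because sig19 1->6; sig8 10->15; new result 21.
  sig21: re-runs because sig20 11->21; new result 21.
  sig23: re-runs because sig20 11->21; sig21 11->21; new result 0 (unchanged).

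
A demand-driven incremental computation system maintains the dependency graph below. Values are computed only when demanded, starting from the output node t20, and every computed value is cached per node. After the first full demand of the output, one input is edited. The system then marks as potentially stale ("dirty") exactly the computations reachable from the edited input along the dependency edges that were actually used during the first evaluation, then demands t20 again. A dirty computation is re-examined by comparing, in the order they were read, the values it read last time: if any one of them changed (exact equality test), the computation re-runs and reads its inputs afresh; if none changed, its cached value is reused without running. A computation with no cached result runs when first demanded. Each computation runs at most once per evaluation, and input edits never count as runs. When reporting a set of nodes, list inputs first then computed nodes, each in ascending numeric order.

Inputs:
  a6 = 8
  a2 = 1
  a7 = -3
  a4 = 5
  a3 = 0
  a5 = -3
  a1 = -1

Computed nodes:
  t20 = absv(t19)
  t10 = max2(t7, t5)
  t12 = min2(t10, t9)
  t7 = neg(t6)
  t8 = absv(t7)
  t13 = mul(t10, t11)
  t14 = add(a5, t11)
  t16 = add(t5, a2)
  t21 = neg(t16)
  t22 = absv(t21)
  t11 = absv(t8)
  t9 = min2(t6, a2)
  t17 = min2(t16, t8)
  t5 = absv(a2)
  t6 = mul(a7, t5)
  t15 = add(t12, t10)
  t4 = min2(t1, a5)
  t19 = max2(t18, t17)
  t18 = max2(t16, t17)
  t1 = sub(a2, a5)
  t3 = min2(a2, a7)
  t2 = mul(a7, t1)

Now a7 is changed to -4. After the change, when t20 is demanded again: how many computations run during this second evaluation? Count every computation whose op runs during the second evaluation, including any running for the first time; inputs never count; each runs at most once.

Computations that run: t6, t7, t8, t17 — 4 in total.
Key observation: the change is absorbed at t17 — it re-runs but produces the same value, and the output's value is unchanged.

First evaluation (everything demanded from the output):
  t5 = absv(1) = 1
  t6 = mul(-3, 1) = -3
  t7 = neg(-3) = 3
  t8 = absv(3) = 3
  t16 = add(1, 1) = 2
  t17 = min2(2, 3) = 2
  t18 = max2(2, 2) = 2
  t19 = max2(2, 2) = 2
  t20 = absv(2) = 2

Propagation after the edit:
  t6: runs — a7 -3->-4; result -4.
  t7: runs — t6 -3->-4; result 4.
  t8: runs — t7 3->4; result 4.
  t17: runs — t8 3->4; result 2 (same value as before).
  t18: checked — values it read are unchanged (t16 unchanged, t17 unchanged); reused cached 2 without running.
  t19: checked — values it read are unchanged (t18 unchanged, t17 unchanged); reused cached 2 without running.
  t20: checked — values it read are unchanged (t19 unchanged); reused cached 2 without running.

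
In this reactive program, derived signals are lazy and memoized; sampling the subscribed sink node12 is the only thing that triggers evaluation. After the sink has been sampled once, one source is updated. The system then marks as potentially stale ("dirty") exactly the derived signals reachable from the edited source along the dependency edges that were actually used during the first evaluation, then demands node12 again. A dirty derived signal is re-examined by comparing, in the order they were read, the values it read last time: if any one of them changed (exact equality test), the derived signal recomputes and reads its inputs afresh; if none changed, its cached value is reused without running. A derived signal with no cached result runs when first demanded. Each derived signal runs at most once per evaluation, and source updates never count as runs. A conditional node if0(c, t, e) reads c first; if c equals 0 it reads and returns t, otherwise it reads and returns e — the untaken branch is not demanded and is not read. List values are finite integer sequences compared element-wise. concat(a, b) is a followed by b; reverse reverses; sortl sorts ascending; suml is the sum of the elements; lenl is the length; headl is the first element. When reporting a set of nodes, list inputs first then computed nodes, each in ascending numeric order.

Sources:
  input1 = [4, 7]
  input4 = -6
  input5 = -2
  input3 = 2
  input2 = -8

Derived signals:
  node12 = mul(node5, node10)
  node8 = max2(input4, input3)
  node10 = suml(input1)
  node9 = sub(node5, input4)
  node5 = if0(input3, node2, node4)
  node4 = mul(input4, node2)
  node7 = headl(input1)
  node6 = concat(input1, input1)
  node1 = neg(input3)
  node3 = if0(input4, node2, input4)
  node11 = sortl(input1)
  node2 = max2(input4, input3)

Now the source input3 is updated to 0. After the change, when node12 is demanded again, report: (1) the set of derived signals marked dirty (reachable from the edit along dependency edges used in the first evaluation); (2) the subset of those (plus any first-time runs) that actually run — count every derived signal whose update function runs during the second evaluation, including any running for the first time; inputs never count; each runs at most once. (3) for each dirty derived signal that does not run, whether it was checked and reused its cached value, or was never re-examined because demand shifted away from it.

First demand of the output computes:
  node2 = max2(-6, 2) = 2
  node4 = mul(-6, 2) = -12
  node5 = if0(input3=2 -> else branch node4) = -12
  node10 = suml([4, 7]) = 11
  node12 = mul(-12, 11) = -132

After the edit, cleaning proceeds:
  node2: a read changed (input3 2->0) — executes, giving 0.
  node4: stays stale; no demand reaches it after the flip.
  node5: a read changed (input3 2->0) — executes, giving 0.
  node12: a read changed (node5 -12->0) — executes, giving 0.

Note the branch switch — demand abandons node4, which is never re-examined.

The edit dirties: node2, node4, node5, node12.
3 derived signals run: node2, node5, node12.
Unvisited dirty nodes (no longer demanded): node4.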